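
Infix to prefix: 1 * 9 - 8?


left-to-right (same/higher precedence on left): tree is (- (* 1 9) 8)
Prefix: - * 1 9 8


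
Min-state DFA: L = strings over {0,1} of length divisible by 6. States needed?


Track length mod 6: states 0..5, accept at 0
Minimal DFA: 6 states


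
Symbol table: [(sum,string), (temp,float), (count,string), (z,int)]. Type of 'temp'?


Lookup 'temp' → type float


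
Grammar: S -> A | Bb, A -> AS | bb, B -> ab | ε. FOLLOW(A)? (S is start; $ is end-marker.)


$ ∈ FOLLOW(S). For each A -> αBβ: add FIRST(β)\{ε} to FOLLOW(B); if β nullable, add FOLLOW(A).
FOLLOW(A) = {$, a, b}


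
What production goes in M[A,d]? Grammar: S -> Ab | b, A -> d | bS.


For [A, d]: 'd' ∈ FIRST(d)
Entry: A -> d


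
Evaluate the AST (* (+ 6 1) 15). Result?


Evaluate inner: (+ 6 1) = 7
Evaluate root: (* 7 15) = 105
Result: 105


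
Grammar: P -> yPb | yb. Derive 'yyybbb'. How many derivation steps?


Derivation: P => yPb => yyPbb => yyybbb
Steps: 3


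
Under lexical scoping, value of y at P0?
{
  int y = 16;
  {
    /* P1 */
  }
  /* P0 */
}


y declared in the same block as P0
y = 16


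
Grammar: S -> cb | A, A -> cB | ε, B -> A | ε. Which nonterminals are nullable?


A nonterminal is nullable iff some alternative derives ε (directly, or every symbol in it is nullable)
Nullable: {A, B, S}


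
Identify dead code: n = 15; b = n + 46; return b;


n is read by b's definition; b is returned
No dead code


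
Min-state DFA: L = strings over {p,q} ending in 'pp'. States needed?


Track the longest suffix of input matching a prefix of 'pp': 3 classes (prefixes of length 0..2)
Minimal DFA: 3 states


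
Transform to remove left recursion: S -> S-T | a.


Left-recursive alternatives: S-T; non-recursive: a
Introduce S': S -> aS', S' -> -TS' | ε


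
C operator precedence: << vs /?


'/' is multiplicative (level 10); '<<' is shift (level 8)
Higher level binds tighter
'/' has higher precedence than '<<'


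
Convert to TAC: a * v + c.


Break into single-operator statements:
t1 = a * v
t2 = t1 + c


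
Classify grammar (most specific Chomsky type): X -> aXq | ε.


Single nonterminal LHS, but a^n q^n is not regular
Classification: Type 2 (Context-Free)


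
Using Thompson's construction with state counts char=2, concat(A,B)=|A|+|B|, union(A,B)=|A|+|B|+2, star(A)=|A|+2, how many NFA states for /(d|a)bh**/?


Syntax tree has 4 char leaf(s), 1 union(s), 2 star(s)
chars contribute 4×2 = 8; each union adds +2; each star adds +2
Total: 8 + 2 + 4 = 14 states


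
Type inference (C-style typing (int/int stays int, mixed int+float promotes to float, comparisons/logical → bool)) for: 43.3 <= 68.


Operand types: float <= int
Rule: comparison yields bool
Result type: bool


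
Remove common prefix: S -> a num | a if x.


Common prefix: 'a'
Factored: S -> a S', S' -> num | if x


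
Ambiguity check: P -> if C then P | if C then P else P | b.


dangling else: 'if C then if C then b else b' parses two ways
Ambiguous


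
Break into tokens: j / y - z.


Scan left to right, longest-match per lexeme
Tokens: ID(j), OP(/), ID(y), OP(-), ID(z)


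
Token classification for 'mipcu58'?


Pattern: letter/underscore followed by alphanumerics, not a keyword
Type: IDENTIFIER


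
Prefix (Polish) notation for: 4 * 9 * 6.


left-to-right (same/higher precedence on left): tree is (* (* 4 9) 6)
Prefix: * * 4 9 6


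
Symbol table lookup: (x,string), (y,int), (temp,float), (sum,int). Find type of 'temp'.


Lookup 'temp' → type float


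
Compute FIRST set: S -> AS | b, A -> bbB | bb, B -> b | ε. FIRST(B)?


Per alternative of B: FIRST(b) = {b}; FIRST(ε) = {ε}
FIRST(B) = {b, ε}


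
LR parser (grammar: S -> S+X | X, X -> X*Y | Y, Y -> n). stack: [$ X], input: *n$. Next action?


shift '*' to continue X -> X*Y
Action: shift


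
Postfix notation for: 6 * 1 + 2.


Left to right (same or higher precedence on left)
Postfix: 6 1 * 2 +


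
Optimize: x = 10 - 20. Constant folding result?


10 - 20 = -10 at compile time
Optimized: x = -10


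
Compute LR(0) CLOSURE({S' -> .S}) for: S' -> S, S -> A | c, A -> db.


Start: S' -> .S
For each item with dot before a nonterminal B, add B -> .γ for every B-production
Closure: [S' -> .S, S -> .A, S -> .c, A -> .db]


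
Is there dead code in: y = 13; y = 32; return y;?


first assignment to y is overwritten before any read
Dead: 'y = 13'


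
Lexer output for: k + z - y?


Scan left to right, longest-match per lexeme
Tokens: ID(k), OP(+), ID(z), OP(-), ID(y)


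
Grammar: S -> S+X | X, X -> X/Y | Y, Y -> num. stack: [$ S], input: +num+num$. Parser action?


shift '+' to continue S -> S+X
Action: shift


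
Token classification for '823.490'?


Pattern: digits with a decimal point
Type: FLOAT_LITERAL


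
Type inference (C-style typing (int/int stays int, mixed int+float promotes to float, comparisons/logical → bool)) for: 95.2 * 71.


Operand types: float * int
Rule: mixed int/float promotes to float; int/int stays int
Result type: float


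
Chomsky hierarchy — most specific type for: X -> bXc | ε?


Single nonterminal LHS, but b^n c^n is not regular
Classification: Type 2 (Context-Free)


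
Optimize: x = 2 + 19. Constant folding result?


2 + 19 = 21 at compile time
Optimized: x = 21


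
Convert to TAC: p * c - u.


Break into single-operator statements:
t1 = p * c
t2 = t1 - u


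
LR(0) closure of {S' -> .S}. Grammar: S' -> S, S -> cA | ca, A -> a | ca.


Start: S' -> .S
For each item with dot before a nonterminal B, add B -> .γ for every B-production
Closure: [S' -> .S, S -> .cA, S -> .ca]


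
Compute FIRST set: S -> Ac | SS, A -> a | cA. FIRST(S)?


Per alternative of S: FIRST(Ac) = {a, c}; FIRST(SS) = {a, c}
FIRST(S) = {a, c}


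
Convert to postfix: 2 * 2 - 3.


Left to right (same or higher precedence on left)
Postfix: 2 2 * 3 -


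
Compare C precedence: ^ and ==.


'==' is equality (level 6); '^' is bitwise XOR (level 4)
Higher level binds tighter
'==' has higher precedence than '^'


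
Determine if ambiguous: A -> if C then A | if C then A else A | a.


dangling else: 'if C then if C then a else a' parses two ways
Ambiguous


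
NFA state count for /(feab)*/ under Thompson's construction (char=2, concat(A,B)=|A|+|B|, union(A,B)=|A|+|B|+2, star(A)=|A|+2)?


Syntax tree has 4 char leaf(s), 0 union(s), 1 star(s)
chars contribute 4×2 = 8; each union adds +2; each star adds +2
Total: 8 + 0 + 2 = 10 states


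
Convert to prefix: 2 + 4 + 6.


left-to-right (same/higher precedence on left): tree is (+ (+ 2 4) 6)
Prefix: + + 2 4 6


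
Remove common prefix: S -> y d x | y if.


Common prefix: 'y'
Factored: S -> y S', S' -> d x | if


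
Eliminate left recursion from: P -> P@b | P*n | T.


Left-recursive alternatives: P@b, P*n; non-recursive: T
Introduce P': P -> TP', P' -> @bP' | *nP' | ε


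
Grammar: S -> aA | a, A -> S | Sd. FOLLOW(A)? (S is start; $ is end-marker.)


$ ∈ FOLLOW(S). For each A -> αBβ: add FIRST(β)\{ε} to FOLLOW(B); if β nullable, add FOLLOW(A).
FOLLOW(A) = {$, d}


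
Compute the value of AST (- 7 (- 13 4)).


Evaluate inner: (- 13 4) = 9
Evaluate root: (- 7 9) = -2
Result: -2


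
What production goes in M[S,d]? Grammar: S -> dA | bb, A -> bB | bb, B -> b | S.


For [S, d]: 'd' ∈ FIRST(dA)
Entry: S -> dA


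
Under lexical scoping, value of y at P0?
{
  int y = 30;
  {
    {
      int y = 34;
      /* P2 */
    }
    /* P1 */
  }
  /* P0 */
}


y declared in the same block as P0
y = 30


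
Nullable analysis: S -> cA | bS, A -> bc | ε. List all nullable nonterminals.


A nonterminal is nullable iff some alternative derives ε (directly, or every symbol in it is nullable)
Nullable: {A}


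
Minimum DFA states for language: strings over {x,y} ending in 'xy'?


Track the longest suffix of input matching a prefix of 'xy': 3 classes (prefixes of length 0..2)
Minimal DFA: 3 states


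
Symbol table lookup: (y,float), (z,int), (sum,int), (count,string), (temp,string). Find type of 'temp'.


Lookup 'temp' → type string


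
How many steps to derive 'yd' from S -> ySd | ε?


Derivation: S => ySd => yd
Steps: 2


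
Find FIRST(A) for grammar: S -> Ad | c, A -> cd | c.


Per alternative of A: FIRST(cd) = {c}; FIRST(c) = {c}
FIRST(A) = {c}


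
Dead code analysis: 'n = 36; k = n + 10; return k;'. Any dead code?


n is read by k's definition; k is returned
No dead code


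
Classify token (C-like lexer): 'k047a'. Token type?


Pattern: letter/underscore followed by alphanumerics, not a keyword
Type: IDENTIFIER


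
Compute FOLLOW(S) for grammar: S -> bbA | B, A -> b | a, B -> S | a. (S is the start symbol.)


$ ∈ FOLLOW(S). For each A -> αBβ: add FIRST(β)\{ε} to FOLLOW(B); if β nullable, add FOLLOW(A).
FOLLOW(S) = {$}


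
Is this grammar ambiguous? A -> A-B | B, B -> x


precedence layered via separate nonterminal B: deterministic
Unambiguous


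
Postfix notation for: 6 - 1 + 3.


Left to right (same or higher precedence on left)
Postfix: 6 1 - 3 +


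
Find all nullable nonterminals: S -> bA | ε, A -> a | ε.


A nonterminal is nullable iff some alternative derives ε (directly, or every symbol in it is nullable)
Nullable: {A, S}


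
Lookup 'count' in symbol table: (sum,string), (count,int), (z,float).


Lookup 'count' → type int


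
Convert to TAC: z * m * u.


Break into single-operator statements:
t1 = z * m
t2 = t1 * u


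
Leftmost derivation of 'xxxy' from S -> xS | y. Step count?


Derivation: S => xS => xxS => xxxS => xxxy
Steps: 4


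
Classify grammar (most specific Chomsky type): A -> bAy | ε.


Single nonterminal LHS, but b^n y^n is not regular
Classification: Type 2 (Context-Free)


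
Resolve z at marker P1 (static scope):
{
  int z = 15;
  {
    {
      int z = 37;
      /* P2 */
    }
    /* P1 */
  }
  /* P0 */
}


P1's block does not declare z; resolves to the enclosing declaration at depth 0
z = 15


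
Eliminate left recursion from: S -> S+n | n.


Left-recursive alternatives: S+n; non-recursive: n
Introduce S': S -> nS', S' -> +nS' | ε


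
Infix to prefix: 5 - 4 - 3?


left-to-right (same/higher precedence on left): tree is (- (- 5 4) 3)
Prefix: - - 5 4 3


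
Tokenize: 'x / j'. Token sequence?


Scan left to right, longest-match per lexeme
Tokens: ID(x), OP(/), ID(j)


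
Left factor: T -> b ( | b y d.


Common prefix: 'b'
Factored: T -> b T', T' -> ( | y d


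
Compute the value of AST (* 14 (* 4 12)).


Evaluate inner: (* 4 12) = 48
Evaluate root: (* 14 48) = 672
Result: 672


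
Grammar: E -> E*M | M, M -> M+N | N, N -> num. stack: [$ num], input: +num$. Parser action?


'num' on top is the handle for N -> num
Action: reduce (N -> num)


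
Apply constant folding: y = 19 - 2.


19 - 2 = 17 at compile time
Optimized: y = 17


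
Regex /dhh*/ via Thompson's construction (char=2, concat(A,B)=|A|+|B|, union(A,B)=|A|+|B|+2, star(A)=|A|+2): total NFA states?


Syntax tree has 3 char leaf(s), 0 union(s), 1 star(s)
chars contribute 3×2 = 6; each union adds +2; each star adds +2
Total: 6 + 0 + 2 = 8 states


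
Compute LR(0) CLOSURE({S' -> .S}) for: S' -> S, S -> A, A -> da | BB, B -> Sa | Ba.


Start: S' -> .S
For each item with dot before a nonterminal B, add B -> .γ for every B-production
Closure: [S' -> .S, S -> .A, A -> .da, A -> .BB, B -> .Sa, B -> .Ba]


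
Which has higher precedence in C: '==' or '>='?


'>=' is relational (level 7); '==' is equality (level 6)
Higher level binds tighter
'>=' has higher precedence than '=='


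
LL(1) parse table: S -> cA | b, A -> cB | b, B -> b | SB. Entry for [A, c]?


For [A, c]: 'c' ∈ FIRST(cB)
Entry: A -> cB


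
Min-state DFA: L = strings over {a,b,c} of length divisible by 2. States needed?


Track length mod 2: states 0..1, accept at 0
Minimal DFA: 2 states


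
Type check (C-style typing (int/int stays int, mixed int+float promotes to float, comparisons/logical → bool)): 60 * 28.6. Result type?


Operand types: int * float
Rule: mixed int/float promotes to float; int/int stays int
Result type: float


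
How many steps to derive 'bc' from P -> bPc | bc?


Derivation: P => bc
Steps: 1


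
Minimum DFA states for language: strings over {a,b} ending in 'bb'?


Track the longest suffix of input matching a prefix of 'bb': 3 classes (prefixes of length 0..2)
Minimal DFA: 3 states


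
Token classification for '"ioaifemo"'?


Pattern: double-quoted sequence
Type: STRING_LITERAL


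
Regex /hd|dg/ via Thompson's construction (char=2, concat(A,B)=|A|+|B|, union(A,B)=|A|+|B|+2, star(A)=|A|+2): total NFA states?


Syntax tree has 4 char leaf(s), 1 union(s), 0 star(s)
chars contribute 4×2 = 8; each union adds +2; each star adds +2
Total: 8 + 2 + 0 = 10 states


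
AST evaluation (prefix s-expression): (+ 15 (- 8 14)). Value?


Evaluate inner: (- 8 14) = -6
Evaluate root: (+ 15 -6) = 9
Result: 9


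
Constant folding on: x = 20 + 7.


20 + 7 = 27 at compile time
Optimized: x = 27


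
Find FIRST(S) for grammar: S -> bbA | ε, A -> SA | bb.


Per alternative of S: FIRST(bbA) = {b}; FIRST(ε) = {ε}
FIRST(S) = {b, ε}


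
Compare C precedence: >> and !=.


'>>' is shift (level 8); '!=' is equality (level 6)
Higher level binds tighter
'>>' has higher precedence than '!='


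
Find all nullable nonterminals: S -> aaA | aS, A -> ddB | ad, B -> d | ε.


A nonterminal is nullable iff some alternative derives ε (directly, or every symbol in it is nullable)
Nullable: {B}


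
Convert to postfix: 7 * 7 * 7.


Left to right (same or higher precedence on left)
Postfix: 7 7 * 7 *


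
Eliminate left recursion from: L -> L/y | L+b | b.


Left-recursive alternatives: L/y, L+b; non-recursive: b
Introduce L': L -> bL', L' -> /yL' | +bL' | ε


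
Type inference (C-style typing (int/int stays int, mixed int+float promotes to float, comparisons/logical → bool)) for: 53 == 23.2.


Operand types: int == float
Rule: comparison yields bool
Result type: bool


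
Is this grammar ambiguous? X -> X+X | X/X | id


'id+id/id' has two parse trees (no precedence encoded between + and /)
Ambiguous


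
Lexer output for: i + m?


Scan left to right, longest-match per lexeme
Tokens: ID(i), OP(+), ID(m)


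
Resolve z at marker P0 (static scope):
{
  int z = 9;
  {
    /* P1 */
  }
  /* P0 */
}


z declared in the same block as P0
z = 9


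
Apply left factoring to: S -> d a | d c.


Common prefix: 'd'
Factored: S -> d S', S' -> a | c


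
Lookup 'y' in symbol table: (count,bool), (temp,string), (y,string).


Lookup 'y' → type string


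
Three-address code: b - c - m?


Break into single-operator statements:
t1 = b - c
t2 = t1 - m


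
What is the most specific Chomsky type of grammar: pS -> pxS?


LHS has context (more than one symbol) and |LHS| ≤ |RHS|
Classification: Type 1 (Context-Sensitive)


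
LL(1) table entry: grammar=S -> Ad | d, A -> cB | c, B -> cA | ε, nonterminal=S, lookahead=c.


For [S, c]: 'c' ∈ FIRST(Ad)
Entry: S -> Ad


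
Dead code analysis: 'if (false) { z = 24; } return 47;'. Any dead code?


condition is constant false, so the whole block is unreachable
Dead: 'if (false) { z = 24; }'


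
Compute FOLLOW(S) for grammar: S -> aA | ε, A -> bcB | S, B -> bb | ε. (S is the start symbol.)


$ ∈ FOLLOW(S). For each A -> αBβ: add FIRST(β)\{ε} to FOLLOW(B); if β nullable, add FOLLOW(A).
FOLLOW(S) = {$}


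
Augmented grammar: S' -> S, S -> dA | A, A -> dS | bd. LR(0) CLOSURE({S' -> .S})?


Start: S' -> .S
For each item with dot before a nonterminal B, add B -> .γ for every B-production
Closure: [S' -> .S, S -> .dA, S -> .A, A -> .dS, A -> .bd]


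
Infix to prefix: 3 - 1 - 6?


left-to-right (same/higher precedence on left): tree is (- (- 3 1) 6)
Prefix: - - 3 1 6


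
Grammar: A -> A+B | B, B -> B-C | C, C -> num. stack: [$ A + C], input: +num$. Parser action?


'C' (not preceded by B-) is the handle for B -> C
Action: reduce (B -> C)


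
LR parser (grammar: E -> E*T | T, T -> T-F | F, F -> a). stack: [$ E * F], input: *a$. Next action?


'F' (not preceded by T-) is the handle for T -> F
Action: reduce (T -> F)


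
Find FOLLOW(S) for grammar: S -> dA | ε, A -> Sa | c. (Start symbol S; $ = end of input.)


$ ∈ FOLLOW(S). For each A -> αBβ: add FIRST(β)\{ε} to FOLLOW(B); if β nullable, add FOLLOW(A).
FOLLOW(S) = {$, a}


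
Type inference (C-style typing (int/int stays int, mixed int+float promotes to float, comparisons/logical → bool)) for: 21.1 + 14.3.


Operand types: float + float
Rule: mixed int/float promotes to float; int/int stays int
Result type: float


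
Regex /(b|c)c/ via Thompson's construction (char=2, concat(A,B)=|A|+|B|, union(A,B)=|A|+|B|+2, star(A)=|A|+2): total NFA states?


Syntax tree has 3 char leaf(s), 1 union(s), 0 star(s)
chars contribute 3×2 = 6; each union adds +2; each star adds +2
Total: 6 + 2 + 0 = 8 states


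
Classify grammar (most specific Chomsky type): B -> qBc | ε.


Single nonterminal LHS, but q^n c^n is not regular
Classification: Type 2 (Context-Free)


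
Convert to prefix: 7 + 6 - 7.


left-to-right (same/higher precedence on left): tree is (- (+ 7 6) 7)
Prefix: - + 7 6 7


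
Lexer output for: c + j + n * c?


Scan left to right, longest-match per lexeme
Tokens: ID(c), OP(+), ID(j), OP(+), ID(n), OP(*), ID(c)


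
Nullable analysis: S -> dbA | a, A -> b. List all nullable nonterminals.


A nonterminal is nullable iff some alternative derives ε (directly, or every symbol in it is nullable)
Nullable: {}


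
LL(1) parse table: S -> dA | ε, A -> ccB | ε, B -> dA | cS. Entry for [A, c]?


For [A, c]: 'c' ∈ FIRST(ccB)
Entry: A -> ccB


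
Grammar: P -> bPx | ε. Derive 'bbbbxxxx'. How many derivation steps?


Derivation: P => bPx => bbPxx => bbbPxxx => bbbbPxxxx => bbbbxxxx
Steps: 5


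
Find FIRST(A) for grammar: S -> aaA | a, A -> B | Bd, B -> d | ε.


Per alternative of A: FIRST(B) = {d, ε}; FIRST(Bd) = {d}
FIRST(A) = {d, ε}


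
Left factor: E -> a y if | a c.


Common prefix: 'a'
Factored: E -> a E', E' -> y if | c


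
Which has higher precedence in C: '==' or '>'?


'>' is relational (level 7); '==' is equality (level 6)
Higher level binds tighter
'>' has higher precedence than '=='


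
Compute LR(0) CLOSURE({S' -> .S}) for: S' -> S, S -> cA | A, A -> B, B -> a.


Start: S' -> .S
For each item with dot before a nonterminal B, add B -> .γ for every B-production
Closure: [S' -> .S, S -> .cA, S -> .A, A -> .B, B -> .a]


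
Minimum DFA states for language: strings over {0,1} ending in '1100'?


Track the longest suffix of input matching a prefix of '1100': 5 classes (prefixes of length 0..4)
Minimal DFA: 5 states


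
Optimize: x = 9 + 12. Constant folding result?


9 + 12 = 21 at compile time
Optimized: x = 21


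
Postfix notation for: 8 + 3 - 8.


Left to right (same or higher precedence on left)
Postfix: 8 3 + 8 -


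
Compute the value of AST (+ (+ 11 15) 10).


Evaluate inner: (+ 11 15) = 26
Evaluate root: (+ 26 10) = 36
Result: 36


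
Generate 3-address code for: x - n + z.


Break into single-operator statements:
t1 = x - n
t2 = t1 + z


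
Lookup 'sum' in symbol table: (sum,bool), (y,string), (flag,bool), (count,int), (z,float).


Lookup 'sum' → type bool


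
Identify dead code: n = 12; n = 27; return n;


first assignment to n is overwritten before any read
Dead: 'n = 12'


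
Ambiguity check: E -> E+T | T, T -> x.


precedence layered via separate nonterminal T: deterministic
Unambiguous


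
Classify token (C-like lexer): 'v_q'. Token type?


Pattern: letter/underscore followed by alphanumerics, not a keyword
Type: IDENTIFIER


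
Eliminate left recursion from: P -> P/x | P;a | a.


Left-recursive alternatives: P/x, P;a; non-recursive: a
Introduce P': P -> aP', P' -> /xP' | ;aP' | ε


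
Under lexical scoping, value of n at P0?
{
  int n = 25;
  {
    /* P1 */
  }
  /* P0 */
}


n declared in the same block as P0
n = 25


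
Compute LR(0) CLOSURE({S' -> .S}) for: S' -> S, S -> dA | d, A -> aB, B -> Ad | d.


Start: S' -> .S
For each item with dot before a nonterminal B, add B -> .γ for every B-production
Closure: [S' -> .S, S -> .dA, S -> .d]


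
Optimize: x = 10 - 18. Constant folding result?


10 - 18 = -8 at compile time
Optimized: x = -8


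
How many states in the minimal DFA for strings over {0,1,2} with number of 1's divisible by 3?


Track (count of 1) mod 3: states 0..2, accept at 0
Minimal DFA: 3 states


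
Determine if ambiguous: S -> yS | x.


right-linear, alternatives start with distinct terminals 'y' vs 'x': unique leftmost derivation
Unambiguous


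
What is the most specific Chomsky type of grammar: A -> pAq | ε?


Single nonterminal LHS, but p^n q^n is not regular
Classification: Type 2 (Context-Free)


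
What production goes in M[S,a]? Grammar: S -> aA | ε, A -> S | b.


For [S, a]: 'a' ∈ FIRST(aA)
Entry: S -> aA


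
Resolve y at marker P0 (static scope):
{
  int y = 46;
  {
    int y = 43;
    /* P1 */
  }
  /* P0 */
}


y declared in the same block as P0
y = 46


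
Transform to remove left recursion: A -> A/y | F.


Left-recursive alternatives: A/y; non-recursive: F
Introduce A': A -> FA', A' -> /yA' | ε


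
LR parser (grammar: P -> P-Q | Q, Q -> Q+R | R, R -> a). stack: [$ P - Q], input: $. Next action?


handle 'P-Q' on top; lookahead ∈ FOLLOW(P) = {-, $}
Action: reduce (P -> P-Q)


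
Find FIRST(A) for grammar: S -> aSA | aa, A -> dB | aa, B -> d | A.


Per alternative of A: FIRST(dB) = {d}; FIRST(aa) = {a}
FIRST(A) = {a, d}


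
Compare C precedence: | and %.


'%' is multiplicative (level 10); '|' is bitwise OR (level 3)
Higher level binds tighter
'%' has higher precedence than '|'


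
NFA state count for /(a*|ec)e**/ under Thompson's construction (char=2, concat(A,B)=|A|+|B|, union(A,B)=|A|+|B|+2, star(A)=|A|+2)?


Syntax tree has 4 char leaf(s), 1 union(s), 3 star(s)
chars contribute 4×2 = 8; each union adds +2; each star adds +2
Total: 8 + 2 + 6 = 16 states


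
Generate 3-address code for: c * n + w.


Break into single-operator statements:
t1 = c * n
t2 = t1 + w


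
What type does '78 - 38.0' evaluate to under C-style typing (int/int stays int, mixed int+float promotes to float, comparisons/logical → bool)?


Operand types: int - float
Rule: mixed int/float promotes to float; int/int stays int
Result type: float


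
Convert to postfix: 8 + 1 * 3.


* has higher precedence, evaluate 1*3 first
Postfix: 8 1 3 * +


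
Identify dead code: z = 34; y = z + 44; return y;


z is read by y's definition; y is returned
No dead code


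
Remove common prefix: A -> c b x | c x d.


Common prefix: 'c'
Factored: A -> c A', A' -> b x | x d


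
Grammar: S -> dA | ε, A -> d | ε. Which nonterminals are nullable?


A nonterminal is nullable iff some alternative derives ε (directly, or every symbol in it is nullable)
Nullable: {A, S}


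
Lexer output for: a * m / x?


Scan left to right, longest-match per lexeme
Tokens: ID(a), OP(*), ID(m), OP(/), ID(x)


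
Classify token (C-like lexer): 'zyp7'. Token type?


Pattern: letter/underscore followed by alphanumerics, not a keyword
Type: IDENTIFIER


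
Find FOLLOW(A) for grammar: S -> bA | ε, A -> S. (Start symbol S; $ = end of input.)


$ ∈ FOLLOW(S). For each A -> αBβ: add FIRST(β)\{ε} to FOLLOW(B); if β nullable, add FOLLOW(A).
FOLLOW(A) = {$}


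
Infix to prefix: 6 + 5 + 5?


left-to-right (same/higher precedence on left): tree is (+ (+ 6 5) 5)
Prefix: + + 6 5 5


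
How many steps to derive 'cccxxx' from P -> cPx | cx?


Derivation: P => cPx => ccPxx => cccxxx
Steps: 3


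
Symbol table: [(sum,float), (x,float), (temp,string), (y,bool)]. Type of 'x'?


Lookup 'x' → type float


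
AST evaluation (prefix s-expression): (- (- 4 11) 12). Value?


Evaluate inner: (- 4 11) = -7
Evaluate root: (- -7 12) = -19
Result: -19


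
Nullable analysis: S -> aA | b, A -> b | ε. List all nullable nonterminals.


A nonterminal is nullable iff some alternative derives ε (directly, or every symbol in it is nullable)
Nullable: {A}


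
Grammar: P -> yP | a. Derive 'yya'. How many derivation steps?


Derivation: P => yP => yyP => yya
Steps: 3


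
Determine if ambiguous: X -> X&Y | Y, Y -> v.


precedence layered via separate nonterminal Y: deterministic
Unambiguous


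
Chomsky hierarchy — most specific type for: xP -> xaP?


LHS has context (more than one symbol) and |LHS| ≤ |RHS|
Classification: Type 1 (Context-Sensitive)


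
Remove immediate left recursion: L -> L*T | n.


Left-recursive alternatives: L*T; non-recursive: n
Introduce L': L -> nL', L' -> *TL' | ε


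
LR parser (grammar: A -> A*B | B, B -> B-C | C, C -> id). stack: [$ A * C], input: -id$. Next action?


'C' (not preceded by B-) is the handle for B -> C
Action: reduce (B -> C)


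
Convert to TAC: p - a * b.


Break into single-operator statements:
t1 = a * b
t2 = p - t1


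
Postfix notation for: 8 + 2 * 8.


* has higher precedence, evaluate 2*8 first
Postfix: 8 2 8 * +


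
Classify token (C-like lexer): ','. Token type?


Pattern: delimiter/punctuation
Type: PUNCTUATION


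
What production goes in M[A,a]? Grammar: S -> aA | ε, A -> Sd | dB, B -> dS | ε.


For [A, a]: 'a' ∈ FIRST(Sd)
Entry: A -> Sd


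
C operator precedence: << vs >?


'<<' is shift (level 8); '>' is relational (level 7)
Higher level binds tighter
'<<' has higher precedence than '>'


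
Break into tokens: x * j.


Scan left to right, longest-match per lexeme
Tokens: ID(x), OP(*), ID(j)


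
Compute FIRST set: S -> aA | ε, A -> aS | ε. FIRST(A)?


Per alternative of A: FIRST(aS) = {a}; FIRST(ε) = {ε}
FIRST(A) = {a, ε}


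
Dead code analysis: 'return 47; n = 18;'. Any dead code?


statement follows a return and is unreachable
Dead: 'n = 18'


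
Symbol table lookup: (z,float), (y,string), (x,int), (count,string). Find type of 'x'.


Lookup 'x' → type int


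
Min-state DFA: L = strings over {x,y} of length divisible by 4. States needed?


Track length mod 4: states 0..3, accept at 0
Minimal DFA: 4 states


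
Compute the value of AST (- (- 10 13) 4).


Evaluate inner: (- 10 13) = -3
Evaluate root: (- -3 4) = -7
Result: -7


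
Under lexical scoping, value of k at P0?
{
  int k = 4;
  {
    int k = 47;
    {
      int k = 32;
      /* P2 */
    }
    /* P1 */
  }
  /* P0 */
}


k declared in the same block as P0
k = 4


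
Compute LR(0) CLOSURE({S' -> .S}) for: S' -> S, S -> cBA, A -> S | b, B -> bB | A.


Start: S' -> .S
For each item with dot before a nonterminal B, add B -> .γ for every B-production
Closure: [S' -> .S, S -> .cBA]


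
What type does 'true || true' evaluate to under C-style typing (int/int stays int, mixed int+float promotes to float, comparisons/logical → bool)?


Operand types: bool || bool
Rule: logical operators take bool operands and yield bool
Result type: bool


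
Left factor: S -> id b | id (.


Common prefix: 'id'
Factored: S -> id S', S' -> b | (


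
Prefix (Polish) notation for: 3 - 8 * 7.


'*' binds tighter: tree is (- 3 (* 8 7))
Prefix: - 3 * 8 7


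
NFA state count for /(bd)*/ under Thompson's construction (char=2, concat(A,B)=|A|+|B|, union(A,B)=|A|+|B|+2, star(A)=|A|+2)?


Syntax tree has 2 char leaf(s), 0 union(s), 1 star(s)
chars contribute 2×2 = 4; each union adds +2; each star adds +2
Total: 4 + 0 + 2 = 6 states


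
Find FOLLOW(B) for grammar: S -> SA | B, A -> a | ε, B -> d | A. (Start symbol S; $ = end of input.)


$ ∈ FOLLOW(S). For each A -> αBβ: add FIRST(β)\{ε} to FOLLOW(B); if β nullable, add FOLLOW(A).
FOLLOW(B) = {$, a}


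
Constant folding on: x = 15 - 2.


15 - 2 = 13 at compile time
Optimized: x = 13


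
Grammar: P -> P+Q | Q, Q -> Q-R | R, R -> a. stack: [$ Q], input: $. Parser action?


lookahead ∉ {-} so Q won't extend; reduce P -> Q
Action: reduce (P -> Q)


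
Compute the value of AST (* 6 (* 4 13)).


Evaluate inner: (* 4 13) = 52
Evaluate root: (* 6 52) = 312
Result: 312


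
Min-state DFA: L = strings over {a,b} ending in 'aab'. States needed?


Track the longest suffix of input matching a prefix of 'aab': 4 classes (prefixes of length 0..3)
Minimal DFA: 4 states


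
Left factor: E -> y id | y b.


Common prefix: 'y'
Factored: E -> y E', E' -> id | b


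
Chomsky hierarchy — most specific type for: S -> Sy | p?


Left-linear: every RHS is a terminal or one nonterminal followed by a terminal
Classification: Type 3 (Regular)


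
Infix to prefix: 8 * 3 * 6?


left-to-right (same/higher precedence on left): tree is (* (* 8 3) 6)
Prefix: * * 8 3 6


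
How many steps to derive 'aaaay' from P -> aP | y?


Derivation: P => aP => aaP => aaaP => aaaaP => aaaay
Steps: 5


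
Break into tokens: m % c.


Scan left to right, longest-match per lexeme
Tokens: ID(m), OP(%), ID(c)


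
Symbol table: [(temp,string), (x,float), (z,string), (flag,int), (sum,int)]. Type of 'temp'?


Lookup 'temp' → type string


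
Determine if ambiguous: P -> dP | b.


right-linear, alternatives start with distinct terminals 'd' vs 'b': unique leftmost derivation
Unambiguous


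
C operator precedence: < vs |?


'<' is relational (level 7); '|' is bitwise OR (level 3)
Higher level binds tighter
'<' has higher precedence than '|'


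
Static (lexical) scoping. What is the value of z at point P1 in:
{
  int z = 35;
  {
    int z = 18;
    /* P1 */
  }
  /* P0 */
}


z declared in the same block as P1
z = 18


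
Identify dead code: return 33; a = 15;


statement follows a return and is unreachable
Dead: 'a = 15'


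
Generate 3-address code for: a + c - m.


Break into single-operator statements:
t1 = a + c
t2 = t1 - m


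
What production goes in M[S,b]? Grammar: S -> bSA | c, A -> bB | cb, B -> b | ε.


For [S, b]: 'b' ∈ FIRST(bSA)
Entry: S -> bSA


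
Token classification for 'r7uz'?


Pattern: letter/underscore followed by alphanumerics, not a keyword
Type: IDENTIFIER


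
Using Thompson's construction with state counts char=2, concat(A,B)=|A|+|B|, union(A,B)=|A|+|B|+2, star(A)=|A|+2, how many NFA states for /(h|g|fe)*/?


Syntax tree has 4 char leaf(s), 2 union(s), 1 star(s)
chars contribute 4×2 = 8; each union adds +2; each star adds +2
Total: 8 + 4 + 2 = 14 states


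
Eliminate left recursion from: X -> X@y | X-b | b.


Left-recursive alternatives: X@y, X-b; non-recursive: b
Introduce X': X -> bX', X' -> @yX' | -bX' | ε


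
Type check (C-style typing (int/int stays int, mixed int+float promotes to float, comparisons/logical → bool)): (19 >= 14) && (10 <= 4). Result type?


Operand types: bool && bool
Rule: logical operators take bool operands and yield bool
Result type: bool


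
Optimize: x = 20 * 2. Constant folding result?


20 * 2 = 40 at compile time
Optimized: x = 40


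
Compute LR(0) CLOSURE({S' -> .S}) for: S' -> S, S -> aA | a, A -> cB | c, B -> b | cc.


Start: S' -> .S
For each item with dot before a nonterminal B, add B -> .γ for every B-production
Closure: [S' -> .S, S -> .aA, S -> .a]


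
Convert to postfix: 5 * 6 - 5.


Left to right (same or higher precedence on left)
Postfix: 5 6 * 5 -


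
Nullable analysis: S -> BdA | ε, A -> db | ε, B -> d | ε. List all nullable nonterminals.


A nonterminal is nullable iff some alternative derives ε (directly, or every symbol in it is nullable)
Nullable: {A, B, S}


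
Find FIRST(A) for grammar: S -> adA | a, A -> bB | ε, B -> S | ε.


Per alternative of A: FIRST(bB) = {b}; FIRST(ε) = {ε}
FIRST(A) = {b, ε}


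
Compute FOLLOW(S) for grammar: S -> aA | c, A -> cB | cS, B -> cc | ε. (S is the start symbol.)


$ ∈ FOLLOW(S). For each A -> αBβ: add FIRST(β)\{ε} to FOLLOW(B); if β nullable, add FOLLOW(A).
FOLLOW(S) = {$}


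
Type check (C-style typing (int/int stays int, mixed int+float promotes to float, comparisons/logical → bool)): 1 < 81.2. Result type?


Operand types: int < float
Rule: comparison yields bool
Result type: bool


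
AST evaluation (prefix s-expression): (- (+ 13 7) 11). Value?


Evaluate inner: (+ 13 7) = 20
Evaluate root: (- 20 11) = 9
Result: 9


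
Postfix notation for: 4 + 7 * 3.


* has higher precedence, evaluate 7*3 first
Postfix: 4 7 3 * +


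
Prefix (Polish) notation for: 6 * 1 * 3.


left-to-right (same/higher precedence on left): tree is (* (* 6 1) 3)
Prefix: * * 6 1 3


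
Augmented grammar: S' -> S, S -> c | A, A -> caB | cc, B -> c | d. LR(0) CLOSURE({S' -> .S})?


Start: S' -> .S
For each item with dot before a nonterminal B, add B -> .γ for every B-production
Closure: [S' -> .S, S -> .c, S -> .A, A -> .caB, A -> .cc]


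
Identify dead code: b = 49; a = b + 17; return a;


b is read by a's definition; a is returned
No dead code


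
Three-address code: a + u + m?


Break into single-operator statements:
t1 = a + u
t2 = t1 + m


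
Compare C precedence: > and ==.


'>' is relational (level 7); '==' is equality (level 6)
Higher level binds tighter
'>' has higher precedence than '=='


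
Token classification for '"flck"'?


Pattern: double-quoted sequence
Type: STRING_LITERAL


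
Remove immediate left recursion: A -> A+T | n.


Left-recursive alternatives: A+T; non-recursive: n
Introduce A': A -> nA', A' -> +TA' | ε


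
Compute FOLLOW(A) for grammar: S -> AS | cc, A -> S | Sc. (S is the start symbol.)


$ ∈ FOLLOW(S). For each A -> αBβ: add FIRST(β)\{ε} to FOLLOW(B); if β nullable, add FOLLOW(A).
FOLLOW(A) = {c}


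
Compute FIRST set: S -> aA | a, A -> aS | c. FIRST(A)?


Per alternative of A: FIRST(aS) = {a}; FIRST(c) = {c}
FIRST(A) = {a, c}


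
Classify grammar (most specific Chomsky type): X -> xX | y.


Right-linear: every RHS is a terminal or a terminal followed by one nonterminal
Classification: Type 3 (Regular)


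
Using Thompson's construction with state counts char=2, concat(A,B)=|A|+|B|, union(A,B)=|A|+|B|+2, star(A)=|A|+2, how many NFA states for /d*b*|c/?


Syntax tree has 3 char leaf(s), 1 union(s), 2 star(s)
chars contribute 3×2 = 6; each union adds +2; each star adds +2
Total: 6 + 2 + 4 = 12 states


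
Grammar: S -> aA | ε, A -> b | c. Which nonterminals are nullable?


A nonterminal is nullable iff some alternative derives ε (directly, or every symbol in it is nullable)
Nullable: {S}


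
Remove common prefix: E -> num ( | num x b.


Common prefix: 'num'
Factored: E -> num E', E' -> ( | x b


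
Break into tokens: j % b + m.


Scan left to right, longest-match per lexeme
Tokens: ID(j), OP(%), ID(b), OP(+), ID(m)


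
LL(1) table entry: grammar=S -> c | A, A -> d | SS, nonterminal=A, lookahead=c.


For [A, c]: 'c' ∈ FIRST(SS)
Entry: A -> SS


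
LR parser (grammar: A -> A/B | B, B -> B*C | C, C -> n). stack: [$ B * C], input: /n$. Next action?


handle 'B*C' on top
Action: reduce (B -> B*C)


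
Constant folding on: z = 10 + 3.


10 + 3 = 13 at compile time
Optimized: z = 13


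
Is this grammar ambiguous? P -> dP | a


right-linear, alternatives start with distinct terminals 'd' vs 'a': unique leftmost derivation
Unambiguous


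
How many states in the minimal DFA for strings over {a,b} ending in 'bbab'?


Track the longest suffix of input matching a prefix of 'bbab': 5 classes (prefixes of length 0..4)
Minimal DFA: 5 states


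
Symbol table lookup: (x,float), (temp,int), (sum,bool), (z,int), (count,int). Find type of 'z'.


Lookup 'z' → type int


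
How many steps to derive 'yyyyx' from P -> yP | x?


Derivation: P => yP => yyP => yyyP => yyyyP => yyyyx
Steps: 5


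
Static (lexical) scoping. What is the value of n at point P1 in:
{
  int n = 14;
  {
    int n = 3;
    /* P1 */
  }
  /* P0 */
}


n declared in the same block as P1
n = 3


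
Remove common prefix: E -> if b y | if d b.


Common prefix: 'if'
Factored: E -> if E', E' -> b y | d b


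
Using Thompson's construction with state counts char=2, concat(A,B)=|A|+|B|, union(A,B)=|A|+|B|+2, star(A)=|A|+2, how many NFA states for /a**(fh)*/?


Syntax tree has 3 char leaf(s), 0 union(s), 3 star(s)
chars contribute 3×2 = 6; each union adds +2; each star adds +2
Total: 6 + 0 + 6 = 12 states


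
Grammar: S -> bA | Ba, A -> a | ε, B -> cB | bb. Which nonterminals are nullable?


A nonterminal is nullable iff some alternative derives ε (directly, or every symbol in it is nullable)
Nullable: {A}


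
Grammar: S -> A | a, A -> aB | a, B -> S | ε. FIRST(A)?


Per alternative of A: FIRST(aB) = {a}; FIRST(a) = {a}
FIRST(A) = {a}


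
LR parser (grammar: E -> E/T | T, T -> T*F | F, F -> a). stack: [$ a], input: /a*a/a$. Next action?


'a' on top is the handle for F -> a
Action: reduce (F -> a)


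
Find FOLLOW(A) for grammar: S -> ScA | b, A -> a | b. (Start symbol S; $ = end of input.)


$ ∈ FOLLOW(S). For each A -> αBβ: add FIRST(β)\{ε} to FOLLOW(B); if β nullable, add FOLLOW(A).
FOLLOW(A) = {$, c}


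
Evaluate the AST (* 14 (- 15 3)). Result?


Evaluate inner: (- 15 3) = 12
Evaluate root: (* 14 12) = 168
Result: 168


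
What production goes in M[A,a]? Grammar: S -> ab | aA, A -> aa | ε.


For [A, a]: 'a' ∈ FIRST(aa)
Entry: A -> aa


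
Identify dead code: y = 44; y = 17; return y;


first assignment to y is overwritten before any read
Dead: 'y = 44'


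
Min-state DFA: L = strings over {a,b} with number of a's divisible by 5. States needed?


Track (count of a) mod 5: states 0..4, accept at 0
Minimal DFA: 5 states


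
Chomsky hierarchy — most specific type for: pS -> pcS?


LHS has context (more than one symbol) and |LHS| ≤ |RHS|
Classification: Type 1 (Context-Sensitive)


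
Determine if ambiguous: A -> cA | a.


right-linear, alternatives start with distinct terminals 'c' vs 'a': unique leftmost derivation
Unambiguous


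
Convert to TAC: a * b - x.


Break into single-operator statements:
t1 = a * b
t2 = t1 - x


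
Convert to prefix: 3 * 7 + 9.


left-to-right (same/higher precedence on left): tree is (+ (* 3 7) 9)
Prefix: + * 3 7 9


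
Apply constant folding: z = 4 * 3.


4 * 3 = 12 at compile time
Optimized: z = 12


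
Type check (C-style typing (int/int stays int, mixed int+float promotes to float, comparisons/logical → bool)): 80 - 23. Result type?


Operand types: int - int
Rule: mixed int/float promotes to float; int/int stays int
Result type: int


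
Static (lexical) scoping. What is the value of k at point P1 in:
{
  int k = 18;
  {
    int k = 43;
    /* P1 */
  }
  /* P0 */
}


k declared in the same block as P1
k = 43
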